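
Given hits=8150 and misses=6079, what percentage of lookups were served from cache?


Formula: hit rate = hits / (hits + misses) * 100
hit rate = 8150 / (8150 + 6079) * 100
hit rate = 8150 / 14229 * 100
hit rate = 57.28%

57.28%


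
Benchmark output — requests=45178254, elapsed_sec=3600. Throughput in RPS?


Formula: throughput = requests / seconds
throughput = 45178254 / 3600
throughput = 12549.52 requests/second

12549.52 requests/second


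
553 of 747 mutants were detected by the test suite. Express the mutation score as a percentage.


Mutation score = killed / total * 100
Mutation score = 553 / 747 * 100
Mutation score = 74.03%

74.03%


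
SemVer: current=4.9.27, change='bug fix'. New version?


Current: 4.9.27
Change category: 'bug fix' → patch bump
SemVer rule: patch bump → increment PATCH (MAJOR and MINOR unchanged)
New: 4.9.28

4.9.28


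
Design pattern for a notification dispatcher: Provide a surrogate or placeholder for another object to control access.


This matches the Proxy pattern

Proxy


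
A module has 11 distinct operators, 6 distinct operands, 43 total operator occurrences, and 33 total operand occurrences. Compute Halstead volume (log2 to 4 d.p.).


Formula: V = N * log2(η), where N = N1 + N2 and η = η1 + η2
η = 11 + 6 = 17
N = 43 + 33 = 76
log2(17) ≈ 4.0875
V = 76 * 4.0875 = 310.65

310.65


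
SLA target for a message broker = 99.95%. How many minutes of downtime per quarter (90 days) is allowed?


Formula: allowed downtime = period * (100 - SLA) / 100
Period (quarter (90 days)) = 129600 minutes
Unavailability fraction = (100 - 99.95) / 100
Allowed downtime = 129600 * (100 - 99.95) / 100
Allowed downtime = 64.8 minutes

64.8 minutes


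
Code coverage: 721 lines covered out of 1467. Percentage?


Coverage = covered / total * 100
Coverage = 721 / 1467 * 100
Coverage = 49.15%

49.15%


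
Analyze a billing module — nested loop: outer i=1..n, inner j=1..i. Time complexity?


Reasoning: triangle: n(n+1)/2 ~ n^2/2
Complexity: O(n^2)

O(n^2)


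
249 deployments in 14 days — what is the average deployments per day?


Formula: deployments per day = releases / days
= 249 / 14
= 17.786 deploys/day
(equivalently, 124.5 deploys/week)

17.786 deploys/day


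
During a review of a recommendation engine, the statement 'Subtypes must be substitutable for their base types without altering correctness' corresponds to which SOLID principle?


This describes the Liskov Substitution Principle (LSP)

Liskov Substitution Principle (LSP)


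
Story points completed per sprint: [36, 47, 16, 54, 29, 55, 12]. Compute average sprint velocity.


Formula: Avg velocity = Total points / Number of sprints
Points: [36, 47, 16, 54, 29, 55, 12]
Sum = 36 + 47 + 16 + 54 + 29 + 55 + 12 = 249
Avg velocity = 249 / 7 = 35.57 points/sprint

35.57 points/sprint


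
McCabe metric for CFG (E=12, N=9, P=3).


Formula: V(G) = E - N + 2P
V(G) = 12 - 9 + 2*3
V(G) = 3 + 6
V(G) = 9

9


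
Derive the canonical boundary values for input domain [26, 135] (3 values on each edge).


Range: [26, 135]
Boundaries: just below min, min, min+1, max-1, max, just above max
Values: [25, 26, 27, 134, 135, 136]

[25, 26, 27, 134, 135, 136]


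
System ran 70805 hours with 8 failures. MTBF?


Formula: MTBF = Total operating time / Number of failures
MTBF = 70805 / 8
MTBF = 8850.63 hours

8850.63 hours


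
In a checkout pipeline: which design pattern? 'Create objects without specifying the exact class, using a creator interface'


This matches the Factory Method pattern

Factory Method


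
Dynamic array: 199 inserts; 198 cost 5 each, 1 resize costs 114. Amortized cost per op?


Formula: Amortized cost = Total cost / Operations
Total cost = (198 * 5) + (1 * 114)
Total cost = 990 + 114 = 1104
Amortized = 1104 / 199 = 5.5477

5.5477


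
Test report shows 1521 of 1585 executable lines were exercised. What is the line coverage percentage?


Coverage = covered / total * 100
Coverage = 1521 / 1585 * 100
Coverage = 95.96%

95.96%


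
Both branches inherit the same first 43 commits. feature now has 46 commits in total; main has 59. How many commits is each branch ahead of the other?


Common ancestor: commit #43
feature commits after divergence: 46 - 43 = 3
main commits after divergence: 59 - 43 = 16
feature is 3 commits ahead of main
main is 16 commits ahead of feature

feature ahead: 3, main ahead: 16


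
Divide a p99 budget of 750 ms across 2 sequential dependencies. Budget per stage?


Formula: per_stage = total_budget / stages
per_stage = 750 / 2
per_stage = 375.0 ms

375.0 ms


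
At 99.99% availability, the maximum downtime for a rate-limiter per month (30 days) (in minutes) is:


Formula: allowed downtime = period * (100 - SLA) / 100
Period (month (30 days)) = 43200 minutes
Unavailability fraction = (100 - 99.99) / 100
Allowed downtime = 43200 * (100 - 99.99) / 100
Allowed downtime = 4.32 minutes

4.32 minutes


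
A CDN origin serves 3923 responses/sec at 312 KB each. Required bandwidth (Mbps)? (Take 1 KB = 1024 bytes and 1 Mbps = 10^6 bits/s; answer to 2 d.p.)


Formula: Mbps = payload_bytes * RPS * 8 / 1e6
Payload per request = 312 KB = 312 * 1024 = 319488 bytes
Total bytes/sec = 319488 * 3923 = 1253351424
Total bits/sec = 1253351424 * 8 = 10026811392
Mbps = 10026811392 / 1e6 = 10026.81

10026.81 Mbps


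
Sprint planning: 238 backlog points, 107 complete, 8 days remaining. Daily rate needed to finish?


Formula: Required rate = Remaining points / Days left
Remaining = 238 - 107 = 131 points
Required rate = 131 / 8 = 16.38 points/day

16.38 points/day


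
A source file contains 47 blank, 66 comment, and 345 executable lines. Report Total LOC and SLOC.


Total LOC = blank + comment + code
Total LOC = 47 + 66 + 345 = 458
SLOC (source only) = code = 345

Total LOC: 458, SLOC: 345


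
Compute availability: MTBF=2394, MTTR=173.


Availability = MTBF / (MTBF + MTTR)
Availability = 2394 / (2394 + 173)
Availability = 2394 / 2567
Availability = 93.2606%

93.2606%


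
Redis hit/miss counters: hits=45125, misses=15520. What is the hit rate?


Formula: hit rate = hits / (hits + misses) * 100
hit rate = 45125 / (45125 + 15520) * 100
hit rate = 45125 / 60645 * 100
hit rate = 74.41%

74.41%


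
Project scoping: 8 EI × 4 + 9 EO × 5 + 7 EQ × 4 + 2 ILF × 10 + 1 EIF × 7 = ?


UFP = EI*4 + EO*5 + EQ*4 + ILF*10 + EIF*7
UFP = 8*4 + 9*5 + 7*4 + 2*10 + 1*7
UFP = 32 + 45 + 28 + 20 + 7
UFP = 132

132


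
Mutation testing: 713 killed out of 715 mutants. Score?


Mutation score = killed / total * 100
Mutation score = 713 / 715 * 100
Mutation score = 99.72%

99.72%


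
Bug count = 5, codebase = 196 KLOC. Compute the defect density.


Defect density = defects / KLOC
Defect density = 5 / 196
Defect density = 0.026 defects/KLOC

0.026 defects/KLOC


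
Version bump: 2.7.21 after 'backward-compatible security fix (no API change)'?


Current: 2.7.21
Change category: 'backward-compatible security fix (no API change)' → patch bump
SemVer rule: patch bump → increment PATCH (MAJOR and MINOR unchanged)
New: 2.7.22

2.7.22


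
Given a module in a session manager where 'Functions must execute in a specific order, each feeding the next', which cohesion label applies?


Reasoning: Output of one is input to next
Type: Sequential cohesion

Sequential cohesion


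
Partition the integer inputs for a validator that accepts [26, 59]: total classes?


Valid range: [26, 59]
Class 1: x < 26 — invalid
Class 2: 26 ≤ x ≤ 59 — valid
Class 3: x > 59 — invalid
Total equivalence classes: 3

3 equivalence classes


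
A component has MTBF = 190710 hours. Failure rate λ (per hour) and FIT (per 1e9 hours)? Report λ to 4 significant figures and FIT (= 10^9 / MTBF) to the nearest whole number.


Formula: λ = 1 / MTBF; FIT = λ × 1e9 = 1e9 / MTBF
λ = 1 / 190710 ≈ 5.244e-06 failures/hour
FIT = 1e9 / 190710 ≈ 5244 failures per 1e9 hours (nearest whole number)

λ = 5.244e-06 /h, FIT = 5244


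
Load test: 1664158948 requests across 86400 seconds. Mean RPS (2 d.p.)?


Formula: throughput = requests / seconds
throughput = 1664158948 / 86400
throughput = 19261.1 requests/second

19261.1 requests/second


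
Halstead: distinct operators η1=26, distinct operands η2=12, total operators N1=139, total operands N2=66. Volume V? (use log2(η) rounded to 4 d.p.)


Formula: V = N * log2(η), where N = N1 + N2 and η = η1 + η2
η = 26 + 12 = 38
N = 139 + 66 = 205
log2(38) ≈ 5.2479
V = 205 * 5.2479 = 1075.82

1075.82


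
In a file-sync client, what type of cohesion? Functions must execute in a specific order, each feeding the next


Reasoning: Output of one is input to next
Type: Sequential cohesion

Sequential cohesion


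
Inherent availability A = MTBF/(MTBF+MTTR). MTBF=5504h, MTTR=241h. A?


Availability = MTBF / (MTBF + MTTR)
Availability = 5504 / (5504 + 241)
Availability = 5504 / 5745
Availability = 95.805%

95.805%


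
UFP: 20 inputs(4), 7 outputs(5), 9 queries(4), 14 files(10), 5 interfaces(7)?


UFP = EI*4 + EO*5 + EQ*4 + ILF*10 + EIF*7
UFP = 20*4 + 7*5 + 9*4 + 14*10 + 5*7
UFP = 80 + 35 + 36 + 140 + 35
UFP = 326

326


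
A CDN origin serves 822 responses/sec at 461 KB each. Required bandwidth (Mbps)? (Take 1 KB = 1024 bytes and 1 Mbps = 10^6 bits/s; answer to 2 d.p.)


Formula: Mbps = payload_bytes * RPS * 8 / 1e6
Payload per request = 461 KB = 461 * 1024 = 472064 bytes
Total bytes/sec = 472064 * 822 = 388036608
Total bits/sec = 388036608 * 8 = 3104292864
Mbps = 3104292864 / 1e6 = 3104.29

3104.29 Mbps


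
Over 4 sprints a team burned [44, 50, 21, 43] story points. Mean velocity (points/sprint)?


Formula: Avg velocity = Total points / Number of sprints
Points: [44, 50, 21, 43]
Sum = 44 + 50 + 21 + 43 = 158
Avg velocity = 158 / 4 = 39.5 points/sprint

39.5 points/sprint


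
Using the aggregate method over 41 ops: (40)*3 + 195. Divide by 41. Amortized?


Formula: Amortized cost = Total cost / Operations
Total cost = (40 * 3) + (1 * 195)
Total cost = 120 + 195 = 315
Amortized = 315 / 41 = 7.6829

7.6829


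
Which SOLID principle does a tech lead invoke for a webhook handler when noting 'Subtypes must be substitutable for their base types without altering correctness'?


This describes the Liskov Substitution Principle (LSP)

Liskov Substitution Principle (LSP)


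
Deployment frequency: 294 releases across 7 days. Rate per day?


Formula: deployments per day = releases / days
= 294 / 7
= 42.0 deploys/day
(equivalently, 294.0 deploys/week)

42.0 deploys/day


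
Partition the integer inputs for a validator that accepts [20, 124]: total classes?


Valid range: [20, 124]
Class 1: x < 20 — invalid
Class 2: 20 ≤ x ≤ 124 — valid
Class 3: x > 124 — invalid
Total equivalence classes: 3

3 equivalence classes


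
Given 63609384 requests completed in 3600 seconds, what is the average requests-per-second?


Formula: throughput = requests / seconds
throughput = 63609384 / 3600
throughput = 17669.27 requests/second

17669.27 requests/second


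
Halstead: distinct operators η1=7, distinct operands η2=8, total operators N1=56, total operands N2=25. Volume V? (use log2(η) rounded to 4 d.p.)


Formula: V = N * log2(η), where N = N1 + N2 and η = η1 + η2
η = 7 + 8 = 15
N = 56 + 25 = 81
log2(15) ≈ 3.9069
V = 81 * 3.9069 = 316.46

316.46


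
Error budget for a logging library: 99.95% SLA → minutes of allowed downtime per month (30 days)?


Formula: allowed downtime = period * (100 - SLA) / 100
Period (month (30 days)) = 43200 minutes
Unavailability fraction = (100 - 99.95) / 100
Allowed downtime = 43200 * (100 - 99.95) / 100
Allowed downtime = 21.6 minutes

21.6 minutes


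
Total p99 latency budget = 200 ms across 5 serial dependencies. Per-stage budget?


Formula: per_stage = total_budget / stages
per_stage = 200 / 5
per_stage = 40.0 ms

40.0 ms


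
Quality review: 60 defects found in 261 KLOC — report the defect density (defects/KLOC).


Defect density = defects / KLOC
Defect density = 60 / 261
Defect density = 0.23 defects/KLOC

0.23 defects/KLOC


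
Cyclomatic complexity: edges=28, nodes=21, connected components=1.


Formula: V(G) = E - N + 2P
V(G) = 28 - 21 + 2*1
V(G) = 7 + 2
V(G) = 9

9


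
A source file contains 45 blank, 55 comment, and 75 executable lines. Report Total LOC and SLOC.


Total LOC = blank + comment + code
Total LOC = 45 + 55 + 75 = 175
SLOC (source only) = code = 75

Total LOC: 175, SLOC: 75


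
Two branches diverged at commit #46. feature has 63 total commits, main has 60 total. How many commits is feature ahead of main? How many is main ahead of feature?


Common ancestor: commit #46
feature commits after divergence: 63 - 46 = 17
main commits after divergence: 60 - 46 = 14
feature is 17 commits ahead of main
main is 14 commits ahead of feature

feature ahead: 17, main ahead: 14


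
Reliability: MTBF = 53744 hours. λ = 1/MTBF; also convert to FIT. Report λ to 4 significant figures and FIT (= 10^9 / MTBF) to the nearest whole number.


Formula: λ = 1 / MTBF; FIT = λ × 1e9 = 1e9 / MTBF
λ = 1 / 53744 ≈ 1.861e-05 failures/hour
FIT = 1e9 / 53744 ≈ 18607 failures per 1e9 hours (nearest whole number)

λ = 1.861e-05 /h, FIT = 18607


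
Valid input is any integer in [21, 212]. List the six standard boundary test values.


Range: [21, 212]
Boundaries: just below min, min, min+1, max-1, max, just above max
Values: [20, 21, 22, 211, 212, 213]

[20, 21, 22, 211, 212, 213]


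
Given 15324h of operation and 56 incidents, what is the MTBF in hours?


Formula: MTBF = Total operating time / Number of failures
MTBF = 15324 / 56
MTBF = 273.64 hours

273.64 hours


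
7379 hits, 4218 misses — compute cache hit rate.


Formula: hit rate = hits / (hits + misses) * 100
hit rate = 7379 / (7379 + 4218) * 100
hit rate = 7379 / 11597 * 100
hit rate = 63.63%

63.63%


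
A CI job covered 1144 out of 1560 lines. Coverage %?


Coverage = covered / total * 100
Coverage = 1144 / 1560 * 100
Coverage = 73.33%

73.33%


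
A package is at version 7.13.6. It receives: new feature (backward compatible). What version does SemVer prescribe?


Current: 7.13.6
Change category: 'new feature (backward compatible)' → minor bump
SemVer rule: minor bump → increment MINOR, reset PATCH to 0 (MAJOR unchanged)
New: 7.14.0

7.14.0


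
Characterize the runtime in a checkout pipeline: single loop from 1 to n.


Reasoning: one pass through n items
Complexity: O(n)

O(n)


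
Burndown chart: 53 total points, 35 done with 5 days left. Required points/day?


Formula: Required rate = Remaining points / Days left
Remaining = 53 - 35 = 18 points
Required rate = 18 / 5 = 3.6 points/day

3.6 points/day


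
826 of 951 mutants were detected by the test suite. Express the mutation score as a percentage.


Mutation score = killed / total * 100
Mutation score = 826 / 951 * 100
Mutation score = 86.86%

86.86%


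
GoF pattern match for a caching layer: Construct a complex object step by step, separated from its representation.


This matches the Builder pattern

Builder


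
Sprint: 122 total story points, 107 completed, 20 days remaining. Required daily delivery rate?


Formula: Required rate = Remaining points / Days left
Remaining = 122 - 107 = 15 points
Required rate = 15 / 20 = 0.75 points/day

0.75 points/day


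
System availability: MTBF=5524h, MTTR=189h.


Availability = MTBF / (MTBF + MTTR)
Availability = 5524 / (5524 + 189)
Availability = 5524 / 5713
Availability = 96.6918%

96.6918%


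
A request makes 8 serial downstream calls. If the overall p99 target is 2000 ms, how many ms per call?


Formula: per_stage = total_budget / stages
per_stage = 2000 / 8
per_stage = 250.0 ms

250.0 ms


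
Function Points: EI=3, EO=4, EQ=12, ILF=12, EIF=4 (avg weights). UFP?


UFP = EI*4 + EO*5 + EQ*4 + ILF*10 + EIF*7
UFP = 3*4 + 4*5 + 12*4 + 12*10 + 4*7
UFP = 12 + 20 + 48 + 120 + 28
UFP = 228

228


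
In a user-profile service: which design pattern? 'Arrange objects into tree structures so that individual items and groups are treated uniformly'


This matches the Composite pattern

Composite


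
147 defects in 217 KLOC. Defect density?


Defect density = defects / KLOC
Defect density = 147 / 217
Defect density = 0.677 defects/KLOC

0.677 defects/KLOC


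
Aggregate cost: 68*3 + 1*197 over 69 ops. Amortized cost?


Formula: Amortized cost = Total cost / Operations
Total cost = (68 * 3) + (1 * 197)
Total cost = 204 + 197 = 401
Amortized = 401 / 69 = 5.8116

5.8116


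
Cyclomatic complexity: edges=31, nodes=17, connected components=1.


Formula: V(G) = E - N + 2P
V(G) = 31 - 17 + 2*1
V(G) = 14 + 2
V(G) = 16

16


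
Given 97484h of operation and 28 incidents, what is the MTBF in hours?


Formula: MTBF = Total operating time / Number of failures
MTBF = 97484 / 28
MTBF = 3481.57 hours

3481.57 hours


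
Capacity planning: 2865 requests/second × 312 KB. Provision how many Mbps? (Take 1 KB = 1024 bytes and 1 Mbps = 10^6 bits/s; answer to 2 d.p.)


Formula: Mbps = payload_bytes * RPS * 8 / 1e6
Payload per request = 312 KB = 312 * 1024 = 319488 bytes
Total bytes/sec = 319488 * 2865 = 915333120
Total bits/sec = 915333120 * 8 = 7322664960
Mbps = 7322664960 / 1e6 = 7322.66

7322.66 Mbps


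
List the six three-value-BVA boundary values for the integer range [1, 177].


Range: [1, 177]
Boundaries: just below min, min, min+1, max-1, max, just above max
Values: [0, 1, 2, 176, 177, 178]

[0, 1, 2, 176, 177, 178]


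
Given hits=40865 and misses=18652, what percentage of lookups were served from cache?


Formula: hit rate = hits / (hits + misses) * 100
hit rate = 40865 / (40865 + 18652) * 100
hit rate = 40865 / 59517 * 100
hit rate = 68.66%

68.66%


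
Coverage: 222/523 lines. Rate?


Coverage = covered / total * 100
Coverage = 222 / 523 * 100
Coverage = 42.45%

42.45%


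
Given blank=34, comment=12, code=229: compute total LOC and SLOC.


Total LOC = blank + comment + code
Total LOC = 34 + 12 + 229 = 275
SLOC (source only) = code = 229

Total LOC: 275, SLOC: 229


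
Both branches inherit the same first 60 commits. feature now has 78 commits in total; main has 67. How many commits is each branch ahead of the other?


Common ancestor: commit #60
feature commits after divergence: 78 - 60 = 18
main commits after divergence: 67 - 60 = 7
feature is 18 commits ahead of main
main is 7 commits ahead of feature

feature ahead: 18, main ahead: 7


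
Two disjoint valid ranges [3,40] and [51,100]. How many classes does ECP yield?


Valid ranges: [3,40] and [51,100]
Class 1: x < 3 — invalid
Class 2: 3 ≤ x ≤ 40 — valid
Class 3: 40 < x < 51 — invalid (gap between ranges)
Class 4: 51 ≤ x ≤ 100 — valid
Class 5: x > 100 — invalid
Total equivalence classes: 5

5 equivalence classes


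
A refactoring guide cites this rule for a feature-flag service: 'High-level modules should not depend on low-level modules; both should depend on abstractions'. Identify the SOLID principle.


This describes the Dependency Inversion Principle (DIP)

Dependency Inversion Principle (DIP)


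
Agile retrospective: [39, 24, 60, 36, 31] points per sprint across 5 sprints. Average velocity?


Formula: Avg velocity = Total points / Number of sprints
Points: [39, 24, 60, 36, 31]
Sum = 39 + 24 + 60 + 36 + 31 = 190
Avg velocity = 190 / 5 = 38.0 points/sprint

38.0 points/sprint


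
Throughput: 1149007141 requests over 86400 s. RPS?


Formula: throughput = requests / seconds
throughput = 1149007141 / 86400
throughput = 13298.69 requests/second

13298.69 requests/second


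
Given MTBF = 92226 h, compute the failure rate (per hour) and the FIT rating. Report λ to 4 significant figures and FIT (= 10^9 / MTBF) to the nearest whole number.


Formula: λ = 1 / MTBF; FIT = λ × 1e9 = 1e9 / MTBF
λ = 1 / 92226 ≈ 1.084e-05 failures/hour
FIT = 1e9 / 92226 ≈ 10843 failures per 1e9 hours (nearest whole number)

λ = 1.084e-05 /h, FIT = 10843


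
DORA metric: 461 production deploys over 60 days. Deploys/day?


Formula: deployments per day = releases / days
= 461 / 60
= 7.683 deploys/day
(equivalently, 53.78 deploys/week)

7.683 deploys/day


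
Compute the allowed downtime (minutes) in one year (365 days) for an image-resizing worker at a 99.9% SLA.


Formula: allowed downtime = period * (100 - SLA) / 100
Period (year (365 days)) = 525600 minutes
Unavailability fraction = (100 - 99.9) / 100
Allowed downtime = 525600 * (100 - 99.9) / 100
Allowed downtime = 525.6 minutes

525.6 minutes


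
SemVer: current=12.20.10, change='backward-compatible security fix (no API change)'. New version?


Current: 12.20.10
Change category: 'backward-compatible security fix (no API change)' → patch bump
SemVer rule: patch bump → increment PATCH (MAJOR and MINOR unchanged)
New: 12.20.11

12.20.11


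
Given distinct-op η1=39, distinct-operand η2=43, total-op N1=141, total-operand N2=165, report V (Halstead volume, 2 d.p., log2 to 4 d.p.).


Formula: V = N * log2(η), where N = N1 + N2 and η = η1 + η2
η = 39 + 43 = 82
N = 141 + 165 = 306
log2(82) ≈ 6.3576
V = 306 * 6.3576 = 1945.43

1945.43


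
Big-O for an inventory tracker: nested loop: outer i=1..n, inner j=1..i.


Reasoning: triangle: n(n+1)/2 ~ n^2/2
Complexity: O(n^2)

O(n^2)


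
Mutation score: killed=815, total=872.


Mutation score = killed / total * 100
Mutation score = 815 / 872 * 100
Mutation score = 93.46%

93.46%


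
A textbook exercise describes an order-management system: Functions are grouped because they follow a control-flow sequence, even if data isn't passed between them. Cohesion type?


Reasoning: Grouped by order of execution within a routine, not by data flow
Type: Procedural cohesion

Procedural cohesion


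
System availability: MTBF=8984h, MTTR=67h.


Availability = MTBF / (MTBF + MTTR)
Availability = 8984 / (8984 + 67)
Availability = 8984 / 9051
Availability = 99.2598%

99.2598%


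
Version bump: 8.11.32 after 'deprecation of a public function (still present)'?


Current: 8.11.32
Change category: 'deprecation of a public function (still present)' → minor bump
SemVer rule: minor bump → increment MINOR, reset PATCH to 0 (MAJOR unchanged)
New: 8.12.0

8.12.0


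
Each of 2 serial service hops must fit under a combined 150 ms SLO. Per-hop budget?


Formula: per_stage = total_budget / stages
per_stage = 150 / 2
per_stage = 75.0 ms

75.0 ms


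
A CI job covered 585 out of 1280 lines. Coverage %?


Coverage = covered / total * 100
Coverage = 585 / 1280 * 100
Coverage = 45.7%

45.7%


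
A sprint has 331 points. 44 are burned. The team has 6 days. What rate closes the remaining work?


Formula: Required rate = Remaining points / Days left
Remaining = 331 - 44 = 287 points
Required rate = 287 / 6 = 47.83 points/day

47.83 points/day


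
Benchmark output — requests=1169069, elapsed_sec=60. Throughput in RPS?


Formula: throughput = requests / seconds
throughput = 1169069 / 60
throughput = 19484.48 requests/second

19484.48 requests/second


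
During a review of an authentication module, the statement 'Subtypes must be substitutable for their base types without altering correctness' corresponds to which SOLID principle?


This describes the Liskov Substitution Principle (LSP)

Liskov Substitution Principle (LSP)


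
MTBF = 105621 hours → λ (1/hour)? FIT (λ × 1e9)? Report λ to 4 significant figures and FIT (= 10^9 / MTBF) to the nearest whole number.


Formula: λ = 1 / MTBF; FIT = λ × 1e9 = 1e9 / MTBF
λ = 1 / 105621 ≈ 9.468e-06 failures/hour
FIT = 1e9 / 105621 ≈ 9468 failures per 1e9 hours (nearest whole number)

λ = 9.468e-06 /h, FIT = 9468


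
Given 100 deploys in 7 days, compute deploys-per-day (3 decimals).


Formula: deployments per day = releases / days
= 100 / 7
= 14.286 deploys/day
(equivalently, 100.0 deploys/week)

14.286 deploys/day


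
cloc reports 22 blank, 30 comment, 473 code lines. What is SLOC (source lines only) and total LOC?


Total LOC = blank + comment + code
Total LOC = 22 + 30 + 473 = 525
SLOC (source only) = code = 473

Total LOC: 525, SLOC: 473


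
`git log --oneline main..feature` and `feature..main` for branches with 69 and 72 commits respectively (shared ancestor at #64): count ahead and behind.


Common ancestor: commit #64
feature commits after divergence: 69 - 64 = 5
main commits after divergence: 72 - 64 = 8
feature is 5 commits ahead of main
main is 8 commits ahead of feature

feature ahead: 5, main ahead: 8


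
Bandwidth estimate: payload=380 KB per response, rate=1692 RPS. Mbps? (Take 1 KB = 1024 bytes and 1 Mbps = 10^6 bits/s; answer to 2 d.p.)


Formula: Mbps = payload_bytes * RPS * 8 / 1e6
Payload per request = 380 KB = 380 * 1024 = 389120 bytes
Total bytes/sec = 389120 * 1692 = 658391040
Total bits/sec = 658391040 * 8 = 5267128320
Mbps = 5267128320 / 1e6 = 5267.13

5267.13 Mbps


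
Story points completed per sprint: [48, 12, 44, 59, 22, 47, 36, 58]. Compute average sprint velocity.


Formula: Avg velocity = Total points / Number of sprints
Points: [48, 12, 44, 59, 22, 47, 36, 58]
Sum = 48 + 12 + 44 + 59 + 22 + 47 + 36 + 58 = 326
Avg velocity = 326 / 8 = 40.75 points/sprint

40.75 points/sprint


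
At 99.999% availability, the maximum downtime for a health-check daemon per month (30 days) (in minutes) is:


Formula: allowed downtime = period * (100 - SLA) / 100
Period (month (30 days)) = 43200 minutes
Unavailability fraction = (100 - 99.999) / 100
Allowed downtime = 43200 * (100 - 99.999) / 100
Allowed downtime = 0.432 minutes

0.432 minutes


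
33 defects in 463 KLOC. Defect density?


Defect density = defects / KLOC
Defect density = 33 / 463
Defect density = 0.071 defects/KLOC

0.071 defects/KLOC


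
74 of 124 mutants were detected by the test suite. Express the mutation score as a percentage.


Mutation score = killed / total * 100
Mutation score = 74 / 124 * 100
Mutation score = 59.68%

59.68%


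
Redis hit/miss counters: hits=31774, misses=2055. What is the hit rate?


Formula: hit rate = hits / (hits + misses) * 100
hit rate = 31774 / (31774 + 2055) * 100
hit rate = 31774 / 33829 * 100
hit rate = 93.93%

93.93%


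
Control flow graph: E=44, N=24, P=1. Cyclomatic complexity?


Formula: V(G) = E - N + 2P
V(G) = 44 - 24 + 2*1
V(G) = 20 + 2
V(G) = 22

22


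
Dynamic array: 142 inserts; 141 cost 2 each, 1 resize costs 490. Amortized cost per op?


Formula: Amortized cost = Total cost / Operations
Total cost = (141 * 2) + (1 * 490)
Total cost = 282 + 490 = 772
Amortized = 772 / 142 = 5.4366

5.4366


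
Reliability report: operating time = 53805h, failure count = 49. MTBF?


Formula: MTBF = Total operating time / Number of failures
MTBF = 53805 / 49
MTBF = 1098.06 hours

1098.06 hours


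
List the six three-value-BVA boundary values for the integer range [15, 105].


Range: [15, 105]
Boundaries: just below min, min, min+1, max-1, max, just above max
Values: [14, 15, 16, 104, 105, 106]

[14, 15, 16, 104, 105, 106]


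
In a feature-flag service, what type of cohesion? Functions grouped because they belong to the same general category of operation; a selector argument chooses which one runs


Reasoning: Grouped by category of activity, not by data or sequence
Type: Logical cohesion

Logical cohesion


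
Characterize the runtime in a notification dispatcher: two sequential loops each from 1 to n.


Reasoning: sequential dominates: O(n) + O(n) = O(n)
Complexity: O(n)

O(n)


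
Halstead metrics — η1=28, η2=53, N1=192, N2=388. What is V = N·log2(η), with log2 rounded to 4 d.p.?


Formula: V = N * log2(η), where N = N1 + N2 and η = η1 + η2
η = 28 + 53 = 81
N = 192 + 388 = 580
log2(81) ≈ 6.3399
V = 580 * 6.3399 = 3677.14

3677.14


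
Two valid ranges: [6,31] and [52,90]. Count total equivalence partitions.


Valid ranges: [6,31] and [52,90]
Class 1: x < 6 — invalid
Class 2: 6 ≤ x ≤ 31 — valid
Class 3: 31 < x < 52 — invalid (gap between ranges)
Class 4: 52 ≤ x ≤ 90 — valid
Class 5: x > 90 — invalid
Total equivalence classes: 5

5 equivalence classes


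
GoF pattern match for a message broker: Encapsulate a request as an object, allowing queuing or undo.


This matches the Command pattern

Command


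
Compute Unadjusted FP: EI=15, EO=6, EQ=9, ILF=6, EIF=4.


UFP = EI*4 + EO*5 + EQ*4 + ILF*10 + EIF*7
UFP = 15*4 + 6*5 + 9*4 + 6*10 + 4*7
UFP = 60 + 30 + 36 + 60 + 28
UFP = 214

214


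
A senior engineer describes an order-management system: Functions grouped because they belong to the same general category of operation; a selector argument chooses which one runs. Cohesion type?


Reasoning: Grouped by category of activity, not by data or sequence
Type: Logical cohesion

Logical cohesion


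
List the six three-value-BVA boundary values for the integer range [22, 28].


Range: [22, 28]
Boundaries: just below min, min, min+1, max-1, max, just above max
Values: [21, 22, 23, 27, 28, 29]

[21, 22, 23, 27, 28, 29]


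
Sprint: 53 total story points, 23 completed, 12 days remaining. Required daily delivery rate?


Formula: Required rate = Remaining points / Days left
Remaining = 53 - 23 = 30 points
Required rate = 30 / 12 = 2.5 points/day

2.5 points/day


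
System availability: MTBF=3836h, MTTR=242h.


Availability = MTBF / (MTBF + MTTR)
Availability = 3836 / (3836 + 242)
Availability = 3836 / 4078
Availability = 94.0657%

94.0657%


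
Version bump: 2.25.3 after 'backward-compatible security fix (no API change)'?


Current: 2.25.3
Change category: 'backward-compatible security fix (no API change)' → patch bump
SemVer rule: patch bump → increment PATCH (MAJOR and MINOR unchanged)
New: 2.25.4

2.25.4


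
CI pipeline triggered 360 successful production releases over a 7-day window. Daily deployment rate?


Formula: deployments per day = releases / days
= 360 / 7
= 51.429 deploys/day
(equivalently, 360.0 deploys/week)

51.429 deploys/day


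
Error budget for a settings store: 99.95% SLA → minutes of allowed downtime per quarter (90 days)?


Formula: allowed downtime = period * (100 - SLA) / 100
Period (quarter (90 days)) = 129600 minutes
Unavailability fraction = (100 - 99.95) / 100
Allowed downtime = 129600 * (100 - 99.95) / 100
Allowed downtime = 64.8 minutes

64.8 minutes


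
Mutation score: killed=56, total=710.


Mutation score = killed / total * 100
Mutation score = 56 / 710 * 100
Mutation score = 7.89%

7.89%


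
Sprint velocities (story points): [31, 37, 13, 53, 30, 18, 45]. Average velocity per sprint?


Formula: Avg velocity = Total points / Number of sprints
Points: [31, 37, 13, 53, 30, 18, 45]
Sum = 31 + 37 + 13 + 53 + 30 + 18 + 45 = 227
Avg velocity = 227 / 7 = 32.43 points/sprint

32.43 points/sprint


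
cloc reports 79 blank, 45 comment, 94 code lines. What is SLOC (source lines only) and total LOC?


Total LOC = blank + comment + code
Total LOC = 79 + 45 + 94 = 218
SLOC (source only) = code = 94

Total LOC: 218, SLOC: 94


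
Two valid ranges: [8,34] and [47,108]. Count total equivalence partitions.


Valid ranges: [8,34] and [47,108]
Class 1: x < 8 — invalid
Class 2: 8 ≤ x ≤ 34 — valid
Class 3: 34 < x < 47 — invalid (gap between ranges)
Class 4: 47 ≤ x ≤ 108 — valid
Class 5: x > 108 — invalid
Total equivalence classes: 5

5 equivalence classes


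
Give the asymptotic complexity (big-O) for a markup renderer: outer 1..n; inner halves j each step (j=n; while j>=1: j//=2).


Reasoning: n times log n
Complexity: O(n log n)

O(n log n)


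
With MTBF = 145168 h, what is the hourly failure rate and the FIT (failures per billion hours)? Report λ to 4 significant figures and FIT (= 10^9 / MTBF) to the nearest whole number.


Formula: λ = 1 / MTBF; FIT = λ × 1e9 = 1e9 / MTBF
λ = 1 / 145168 ≈ 6.889e-06 failures/hour
FIT = 1e9 / 145168 ≈ 6889 failures per 1e9 hours (nearest whole number)

λ = 6.889e-06 /h, FIT = 6889


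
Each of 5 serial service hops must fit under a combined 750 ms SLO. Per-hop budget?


Formula: per_stage = total_budget / stages
per_stage = 750 / 5
per_stage = 150.0 ms

150.0 ms


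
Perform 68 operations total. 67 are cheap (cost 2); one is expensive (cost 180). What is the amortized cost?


Formula: Amortized cost = Total cost / Operations
Total cost = (67 * 2) + (1 * 180)
Total cost = 134 + 180 = 314
Amortized = 314 / 68 = 4.6176

4.6176


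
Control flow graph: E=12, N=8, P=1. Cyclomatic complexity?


Formula: V(G) = E - N + 2P
V(G) = 12 - 8 + 2*1
V(G) = 4 + 2
V(G) = 6

6


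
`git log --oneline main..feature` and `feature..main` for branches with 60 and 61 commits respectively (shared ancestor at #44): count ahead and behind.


Common ancestor: commit #44
feature commits after divergence: 60 - 44 = 16
main commits after divergence: 61 - 44 = 17
feature is 16 commits ahead of main
main is 17 commits ahead of feature

feature ahead: 16, main ahead: 17


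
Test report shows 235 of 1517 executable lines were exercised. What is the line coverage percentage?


Coverage = covered / total * 100
Coverage = 235 / 1517 * 100
Coverage = 15.49%

15.49%


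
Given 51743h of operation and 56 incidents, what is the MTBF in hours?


Formula: MTBF = Total operating time / Number of failures
MTBF = 51743 / 56
MTBF = 923.98 hours

923.98 hours


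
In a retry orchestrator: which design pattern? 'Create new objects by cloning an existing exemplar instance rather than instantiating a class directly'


This matches the Prototype pattern

Prototype


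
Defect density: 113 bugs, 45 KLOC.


Defect density = defects / KLOC
Defect density = 113 / 45
Defect density = 2.511 defects/KLOC

2.511 defects/KLOC


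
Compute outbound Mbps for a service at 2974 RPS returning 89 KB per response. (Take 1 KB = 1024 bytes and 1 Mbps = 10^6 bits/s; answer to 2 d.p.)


Formula: Mbps = payload_bytes * RPS * 8 / 1e6
Payload per request = 89 KB = 89 * 1024 = 91136 bytes
Total bytes/sec = 91136 * 2974 = 271038464
Total bits/sec = 271038464 * 8 = 2168307712
Mbps = 2168307712 / 1e6 = 2168.31

2168.31 Mbps


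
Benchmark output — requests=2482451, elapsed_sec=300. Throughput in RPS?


Formula: throughput = requests / seconds
throughput = 2482451 / 300
throughput = 8274.84 requests/second

8274.84 requests/second


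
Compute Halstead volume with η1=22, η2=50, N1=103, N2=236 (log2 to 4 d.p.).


Formula: V = N * log2(η), where N = N1 + N2 and η = η1 + η2
η = 22 + 50 = 72
N = 103 + 236 = 339
log2(72) ≈ 6.1699
V = 339 * 6.1699 = 2091.60

2091.60


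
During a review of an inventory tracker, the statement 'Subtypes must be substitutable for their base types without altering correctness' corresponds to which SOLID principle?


This describes the Liskov Substitution Principle (LSP)

Liskov Substitution Principle (LSP)


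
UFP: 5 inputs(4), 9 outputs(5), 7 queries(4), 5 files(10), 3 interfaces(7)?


UFP = EI*4 + EO*5 + EQ*4 + ILF*10 + EIF*7
UFP = 5*4 + 9*5 + 7*4 + 5*10 + 3*7
UFP = 20 + 45 + 28 + 50 + 21
UFP = 164

164


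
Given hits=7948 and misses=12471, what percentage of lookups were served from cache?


Formula: hit rate = hits / (hits + misses) * 100
hit rate = 7948 / (7948 + 12471) * 100
hit rate = 7948 / 20419 * 100
hit rate = 38.92%

38.92%


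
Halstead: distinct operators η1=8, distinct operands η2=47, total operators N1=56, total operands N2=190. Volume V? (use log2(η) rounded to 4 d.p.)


Formula: V = N * log2(η), where N = N1 + N2 and η = η1 + η2
η = 8 + 47 = 55
N = 56 + 190 = 246
log2(55) ≈ 5.7814
V = 246 * 5.7814 = 1422.22

1422.22


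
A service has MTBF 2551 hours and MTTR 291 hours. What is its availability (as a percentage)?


Availability = MTBF / (MTBF + MTTR)
Availability = 2551 / (2551 + 291)
Availability = 2551 / 2842
Availability = 89.7607%

89.7607%


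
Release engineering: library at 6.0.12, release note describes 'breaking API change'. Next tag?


Current: 6.0.12
Change category: 'breaking API change' → major bump
SemVer rule: major bump → increment MAJOR, reset MINOR and PATCH to 0
New: 7.0.0

7.0.0


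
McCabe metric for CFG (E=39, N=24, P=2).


Formula: V(G) = E - N + 2P
V(G) = 39 - 24 + 2*2
V(G) = 15 + 4
V(G) = 19

19


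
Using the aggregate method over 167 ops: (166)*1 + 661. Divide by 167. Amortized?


Formula: Amortized cost = Total cost / Operations
Total cost = (166 * 1) + (1 * 661)
Total cost = 166 + 661 = 827
Amortized = 827 / 167 = 4.9521

4.9521


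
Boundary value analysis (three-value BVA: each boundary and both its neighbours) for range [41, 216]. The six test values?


Range: [41, 216]
Boundaries: just below min, min, min+1, max-1, max, just above max
Values: [40, 41, 42, 215, 216, 217]

[40, 41, 42, 215, 216, 217]


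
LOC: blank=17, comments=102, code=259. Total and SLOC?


Total LOC = blank + comment + code
Total LOC = 17 + 102 + 259 = 378
SLOC (source only) = code = 259

Total LOC: 378, SLOC: 259


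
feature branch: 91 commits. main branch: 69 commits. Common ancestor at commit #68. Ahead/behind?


Common ancestor: commit #68
feature commits after divergence: 91 - 68 = 23
main commits after divergence: 69 - 68 = 1
feature is 23 commits ahead of main
main is 1 commits ahead of feature

feature ahead: 23, main ahead: 1


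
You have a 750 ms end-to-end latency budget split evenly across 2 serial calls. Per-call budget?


Formula: per_stage = total_budget / stages
per_stage = 750 / 2
per_stage = 375.0 ms

375.0 ms


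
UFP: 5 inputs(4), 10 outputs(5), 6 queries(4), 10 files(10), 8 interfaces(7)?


UFP = EI*4 + EO*5 + EQ*4 + ILF*10 + EIF*7
UFP = 5*4 + 10*5 + 6*4 + 10*10 + 8*7
UFP = 20 + 50 + 24 + 100 + 56
UFP = 250

250


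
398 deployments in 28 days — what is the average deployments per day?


Formula: deployments per day = releases / days
= 398 / 28
= 14.214 deploys/day
(equivalently, 99.5 deploys/week)

14.214 deploys/day


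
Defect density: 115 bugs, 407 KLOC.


Defect density = defects / KLOC
Defect density = 115 / 407
Defect density = 0.283 defects/KLOC

0.283 defects/KLOC


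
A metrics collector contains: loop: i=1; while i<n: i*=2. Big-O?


Reasoning: i doubles each step so iterations are log2(n)
Complexity: O(log n)

O(log n)


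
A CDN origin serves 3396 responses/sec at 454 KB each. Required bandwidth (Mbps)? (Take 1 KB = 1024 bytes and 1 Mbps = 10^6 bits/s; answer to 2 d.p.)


Formula: Mbps = payload_bytes * RPS * 8 / 1e6
Payload per request = 454 KB = 454 * 1024 = 464896 bytes
Total bytes/sec = 464896 * 3396 = 1578786816
Total bits/sec = 1578786816 * 8 = 12630294528
Mbps = 12630294528 / 1e6 = 12630.29

12630.29 Mbps


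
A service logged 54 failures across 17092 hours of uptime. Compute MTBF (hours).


Formula: MTBF = Total operating time / Number of failures
MTBF = 17092 / 54
MTBF = 316.52 hours

316.52 hours


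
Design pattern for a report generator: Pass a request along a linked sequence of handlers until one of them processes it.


This matches the Chain of Responsibility pattern

Chain of Responsibility


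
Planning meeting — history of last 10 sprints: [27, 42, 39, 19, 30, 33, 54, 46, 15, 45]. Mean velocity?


Formula: Avg velocity = Total points / Number of sprints
Points: [27, 42, 39, 19, 30, 33, 54, 46, 15, 45]
Sum = 27 + 42 + 39 + 19 + 30 + 33 + 54 + 46 + 15 + 45 = 350
Avg velocity = 350 / 10 = 35.0 points/sprint

35.0 points/sprint


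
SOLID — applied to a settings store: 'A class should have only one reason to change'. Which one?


This describes the Single Responsibility Principle (SRP)

Single Responsibility Principle (SRP)
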